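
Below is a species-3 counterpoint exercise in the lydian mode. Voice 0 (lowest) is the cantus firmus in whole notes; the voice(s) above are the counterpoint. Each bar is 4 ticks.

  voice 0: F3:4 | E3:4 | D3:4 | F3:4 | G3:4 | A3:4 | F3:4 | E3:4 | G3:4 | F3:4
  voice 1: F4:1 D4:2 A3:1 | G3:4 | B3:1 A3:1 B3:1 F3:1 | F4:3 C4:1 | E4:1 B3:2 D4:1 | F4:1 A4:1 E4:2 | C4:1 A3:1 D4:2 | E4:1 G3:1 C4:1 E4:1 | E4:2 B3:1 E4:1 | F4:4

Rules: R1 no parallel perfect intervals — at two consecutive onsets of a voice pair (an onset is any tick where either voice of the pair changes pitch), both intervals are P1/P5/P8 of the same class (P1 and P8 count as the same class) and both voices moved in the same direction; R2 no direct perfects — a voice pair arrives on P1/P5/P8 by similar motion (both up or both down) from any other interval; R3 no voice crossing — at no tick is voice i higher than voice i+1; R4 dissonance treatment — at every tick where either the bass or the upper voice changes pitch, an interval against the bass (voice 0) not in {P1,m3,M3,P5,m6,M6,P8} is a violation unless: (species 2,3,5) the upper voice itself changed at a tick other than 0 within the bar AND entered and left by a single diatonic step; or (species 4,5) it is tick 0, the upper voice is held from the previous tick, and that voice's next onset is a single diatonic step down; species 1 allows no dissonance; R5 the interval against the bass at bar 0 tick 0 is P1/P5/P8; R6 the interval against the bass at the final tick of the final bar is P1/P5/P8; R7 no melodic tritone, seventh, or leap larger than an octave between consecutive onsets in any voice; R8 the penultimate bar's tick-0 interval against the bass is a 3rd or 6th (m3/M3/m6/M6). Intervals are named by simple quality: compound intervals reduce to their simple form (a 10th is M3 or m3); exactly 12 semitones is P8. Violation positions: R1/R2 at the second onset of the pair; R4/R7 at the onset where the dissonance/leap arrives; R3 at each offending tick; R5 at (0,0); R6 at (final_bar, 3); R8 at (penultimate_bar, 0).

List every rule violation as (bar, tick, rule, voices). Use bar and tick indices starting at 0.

(2, 3, R7, (1,))
(3, 0, R2, (0, 1))
(6, 0, R1, (0, 1))

bar 0: v0=F3 v1=F4 downbeat P8
bar 1: v0=E3 v1=G3 downbeat m3
bar 2: v0=D3 v1=B3 downbeat M6
bar 3: v0=F3 v1=F4 downbeat P8
bar 4: v0=G3 v1=E4 downbeat M6
bar 5: v0=A3 v1=F4 downbeat m6
bar 6: v0=F3 v1=C4 downbeat P5
bar 7: v0=E3 v1=E4 downbeat P8
bar 8: v0=G3 v1=E4 downbeat M6
bar 9: v0=F3 v1=F4 downbeat P8
  -> R7 @ bar 2 tick 3 v(1,): B3->F3 leap 6st
  -> R2 @ bar 3 tick 0 v(0, 1): D3/F3 m3 -> F3/F4 P8 similar
  -> R1 @ bar 6 tick 0 v(0, 1): A3/E4 P5 -> F3/C4 P5 similar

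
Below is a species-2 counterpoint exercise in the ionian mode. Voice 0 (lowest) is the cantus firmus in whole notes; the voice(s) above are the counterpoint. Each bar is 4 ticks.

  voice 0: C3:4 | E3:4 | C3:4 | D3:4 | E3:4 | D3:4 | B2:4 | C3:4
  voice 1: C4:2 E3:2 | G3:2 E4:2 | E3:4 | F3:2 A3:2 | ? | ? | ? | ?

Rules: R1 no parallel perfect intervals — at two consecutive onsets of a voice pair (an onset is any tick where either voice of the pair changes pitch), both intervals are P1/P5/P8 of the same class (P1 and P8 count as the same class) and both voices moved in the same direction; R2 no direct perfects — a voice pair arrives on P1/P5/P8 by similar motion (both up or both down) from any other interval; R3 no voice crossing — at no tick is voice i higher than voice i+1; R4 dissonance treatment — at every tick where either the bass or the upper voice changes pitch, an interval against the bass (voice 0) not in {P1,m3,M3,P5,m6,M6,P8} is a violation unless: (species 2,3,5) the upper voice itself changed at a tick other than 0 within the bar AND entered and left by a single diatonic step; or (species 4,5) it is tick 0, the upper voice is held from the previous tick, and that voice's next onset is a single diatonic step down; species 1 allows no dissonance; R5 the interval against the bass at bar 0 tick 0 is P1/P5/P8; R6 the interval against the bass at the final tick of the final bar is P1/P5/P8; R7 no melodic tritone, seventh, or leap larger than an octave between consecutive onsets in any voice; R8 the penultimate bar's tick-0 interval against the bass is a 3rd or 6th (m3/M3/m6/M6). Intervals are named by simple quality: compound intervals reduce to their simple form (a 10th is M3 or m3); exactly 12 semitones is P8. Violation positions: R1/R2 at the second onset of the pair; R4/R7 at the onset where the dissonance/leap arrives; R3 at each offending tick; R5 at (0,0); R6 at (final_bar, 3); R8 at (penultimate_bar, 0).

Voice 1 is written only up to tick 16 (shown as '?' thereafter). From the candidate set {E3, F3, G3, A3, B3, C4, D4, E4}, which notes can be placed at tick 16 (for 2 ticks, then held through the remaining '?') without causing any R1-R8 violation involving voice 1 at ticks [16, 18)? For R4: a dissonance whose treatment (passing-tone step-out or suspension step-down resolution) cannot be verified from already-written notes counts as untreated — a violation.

{C4, E3, G3}

E3: legal
F3: violates R4
G3: legal
A3: violates R4
B3: violates R1
C4: legal
D4: violates R4
E4: violates R2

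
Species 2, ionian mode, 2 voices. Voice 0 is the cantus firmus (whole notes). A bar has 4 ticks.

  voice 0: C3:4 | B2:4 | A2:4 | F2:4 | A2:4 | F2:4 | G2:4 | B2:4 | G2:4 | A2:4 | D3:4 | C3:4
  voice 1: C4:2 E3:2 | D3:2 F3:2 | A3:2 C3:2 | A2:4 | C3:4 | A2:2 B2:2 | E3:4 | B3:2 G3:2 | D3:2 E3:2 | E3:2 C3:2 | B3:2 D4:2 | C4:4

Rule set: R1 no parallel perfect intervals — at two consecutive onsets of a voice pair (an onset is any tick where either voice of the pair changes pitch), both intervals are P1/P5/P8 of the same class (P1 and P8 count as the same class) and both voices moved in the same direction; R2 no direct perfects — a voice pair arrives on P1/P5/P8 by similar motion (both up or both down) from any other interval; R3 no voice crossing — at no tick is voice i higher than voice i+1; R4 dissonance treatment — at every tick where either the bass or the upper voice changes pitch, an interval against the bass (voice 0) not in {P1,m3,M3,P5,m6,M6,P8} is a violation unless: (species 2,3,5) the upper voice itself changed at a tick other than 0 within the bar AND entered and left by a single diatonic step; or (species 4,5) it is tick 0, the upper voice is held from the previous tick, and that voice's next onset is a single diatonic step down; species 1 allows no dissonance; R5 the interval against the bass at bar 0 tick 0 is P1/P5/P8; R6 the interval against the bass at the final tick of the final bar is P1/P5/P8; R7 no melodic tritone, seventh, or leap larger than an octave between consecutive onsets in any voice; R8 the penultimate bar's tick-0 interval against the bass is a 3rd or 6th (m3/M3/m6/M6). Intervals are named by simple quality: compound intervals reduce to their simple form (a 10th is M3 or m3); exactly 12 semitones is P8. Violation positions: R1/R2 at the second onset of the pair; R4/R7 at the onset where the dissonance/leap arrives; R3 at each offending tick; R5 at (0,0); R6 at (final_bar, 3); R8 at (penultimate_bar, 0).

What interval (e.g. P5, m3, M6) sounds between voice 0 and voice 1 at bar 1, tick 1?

m3

voice 0=B2 voice 1=D3 -> m3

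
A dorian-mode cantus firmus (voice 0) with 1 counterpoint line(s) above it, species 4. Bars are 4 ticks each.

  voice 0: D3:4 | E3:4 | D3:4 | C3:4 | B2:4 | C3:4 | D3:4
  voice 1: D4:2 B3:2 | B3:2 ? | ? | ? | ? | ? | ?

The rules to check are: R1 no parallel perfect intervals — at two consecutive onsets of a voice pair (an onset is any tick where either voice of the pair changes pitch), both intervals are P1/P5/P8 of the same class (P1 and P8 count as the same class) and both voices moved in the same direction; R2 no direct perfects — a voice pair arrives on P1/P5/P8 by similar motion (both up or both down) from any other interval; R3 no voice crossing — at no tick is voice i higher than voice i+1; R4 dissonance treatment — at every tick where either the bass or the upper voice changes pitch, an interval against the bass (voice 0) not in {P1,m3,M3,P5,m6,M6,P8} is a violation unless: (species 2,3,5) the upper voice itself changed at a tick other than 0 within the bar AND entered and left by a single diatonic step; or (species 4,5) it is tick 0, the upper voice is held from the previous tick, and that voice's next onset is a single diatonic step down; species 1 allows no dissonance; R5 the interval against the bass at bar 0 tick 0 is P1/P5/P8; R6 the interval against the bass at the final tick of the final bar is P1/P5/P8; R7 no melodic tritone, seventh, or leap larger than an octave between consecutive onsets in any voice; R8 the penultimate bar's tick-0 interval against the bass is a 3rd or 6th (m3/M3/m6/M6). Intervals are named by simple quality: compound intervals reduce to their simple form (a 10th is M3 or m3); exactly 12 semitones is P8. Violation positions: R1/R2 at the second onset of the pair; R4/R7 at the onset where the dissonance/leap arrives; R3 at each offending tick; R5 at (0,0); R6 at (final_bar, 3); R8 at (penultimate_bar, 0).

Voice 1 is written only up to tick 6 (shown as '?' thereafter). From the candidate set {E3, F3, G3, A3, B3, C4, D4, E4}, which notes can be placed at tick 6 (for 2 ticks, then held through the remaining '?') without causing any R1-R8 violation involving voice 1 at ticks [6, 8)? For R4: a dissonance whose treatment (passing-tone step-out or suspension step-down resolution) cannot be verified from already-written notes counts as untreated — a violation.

{B3, C4, E3, E4, G3}

E3: legal
F3: violates R4,R7
G3: legal
A3: violates R4
B3: legal
C4: legal
D4: violates R4
E4: legal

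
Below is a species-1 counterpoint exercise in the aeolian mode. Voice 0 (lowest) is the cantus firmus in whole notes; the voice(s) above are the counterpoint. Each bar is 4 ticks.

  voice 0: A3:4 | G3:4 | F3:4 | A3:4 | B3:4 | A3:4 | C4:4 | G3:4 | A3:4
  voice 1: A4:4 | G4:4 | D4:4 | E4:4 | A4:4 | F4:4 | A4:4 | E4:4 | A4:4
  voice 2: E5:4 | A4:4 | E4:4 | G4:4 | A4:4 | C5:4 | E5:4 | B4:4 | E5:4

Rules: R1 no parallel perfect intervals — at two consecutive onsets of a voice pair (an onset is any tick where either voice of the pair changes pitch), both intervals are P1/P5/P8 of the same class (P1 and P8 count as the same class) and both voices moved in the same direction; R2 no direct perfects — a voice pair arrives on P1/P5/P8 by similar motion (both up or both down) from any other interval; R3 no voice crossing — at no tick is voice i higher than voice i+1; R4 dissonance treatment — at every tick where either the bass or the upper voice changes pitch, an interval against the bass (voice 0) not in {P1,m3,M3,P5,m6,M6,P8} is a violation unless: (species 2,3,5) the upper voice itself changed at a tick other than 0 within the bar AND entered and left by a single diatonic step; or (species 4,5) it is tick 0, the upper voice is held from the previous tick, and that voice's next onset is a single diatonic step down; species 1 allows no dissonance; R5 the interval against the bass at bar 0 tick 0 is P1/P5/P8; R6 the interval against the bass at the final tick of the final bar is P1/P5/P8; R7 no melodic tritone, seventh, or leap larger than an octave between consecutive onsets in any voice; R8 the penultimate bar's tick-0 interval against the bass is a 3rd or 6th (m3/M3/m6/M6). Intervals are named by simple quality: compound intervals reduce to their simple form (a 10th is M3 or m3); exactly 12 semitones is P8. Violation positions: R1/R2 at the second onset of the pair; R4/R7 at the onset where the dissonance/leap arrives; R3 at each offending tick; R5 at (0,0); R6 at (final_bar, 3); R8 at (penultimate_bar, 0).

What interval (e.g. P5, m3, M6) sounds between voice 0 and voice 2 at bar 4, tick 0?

m7

voice 0=B3 voice 2=A4 -> m7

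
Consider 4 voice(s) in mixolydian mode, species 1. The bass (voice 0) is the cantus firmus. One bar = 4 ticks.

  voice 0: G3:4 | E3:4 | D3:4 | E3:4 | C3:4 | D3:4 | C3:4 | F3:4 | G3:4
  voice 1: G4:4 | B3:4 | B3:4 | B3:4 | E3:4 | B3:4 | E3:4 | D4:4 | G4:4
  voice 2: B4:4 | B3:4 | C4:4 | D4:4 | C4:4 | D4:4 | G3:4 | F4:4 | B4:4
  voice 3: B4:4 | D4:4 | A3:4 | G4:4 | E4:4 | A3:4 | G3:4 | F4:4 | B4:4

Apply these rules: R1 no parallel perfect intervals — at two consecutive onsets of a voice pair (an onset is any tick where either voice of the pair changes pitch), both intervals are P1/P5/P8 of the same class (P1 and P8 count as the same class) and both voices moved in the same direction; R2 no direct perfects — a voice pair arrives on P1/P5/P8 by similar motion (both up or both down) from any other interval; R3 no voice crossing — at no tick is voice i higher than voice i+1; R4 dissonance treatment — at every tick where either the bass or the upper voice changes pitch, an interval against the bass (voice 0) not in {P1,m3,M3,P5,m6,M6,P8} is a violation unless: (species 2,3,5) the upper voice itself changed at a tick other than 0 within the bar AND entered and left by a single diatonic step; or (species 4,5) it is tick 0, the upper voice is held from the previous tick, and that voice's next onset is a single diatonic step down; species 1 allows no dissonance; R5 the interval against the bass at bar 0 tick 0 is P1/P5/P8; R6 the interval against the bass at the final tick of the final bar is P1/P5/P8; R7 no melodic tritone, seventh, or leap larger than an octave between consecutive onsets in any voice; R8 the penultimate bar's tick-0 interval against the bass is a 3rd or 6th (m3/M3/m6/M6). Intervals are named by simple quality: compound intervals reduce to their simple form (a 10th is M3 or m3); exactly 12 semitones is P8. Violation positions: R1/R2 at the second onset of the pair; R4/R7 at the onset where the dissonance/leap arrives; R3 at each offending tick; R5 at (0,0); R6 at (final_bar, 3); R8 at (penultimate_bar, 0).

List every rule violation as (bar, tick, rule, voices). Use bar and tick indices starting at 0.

bar 0: v0=G3 v1=G4 v2=B4 v3=B4 downbeat M3
bar 1: v0=E3 v1=B3 v2=B3 v3=D4 downbeat m7
bar 2: v0=D3 v1=B3 v2=C4 v3=A3 downbeat P5
bar 3: v0=E3 v1=B3 v2=D4 v3=G4 downbeat m3
bar 4: v0=C3 v1=E3 v2=C4 v3=E4 downbeat M3
bar 5: v0=D3 v1=B3 v2=D4 v3=A3 downbeat P5
bar 6: v0=C3 v1=E3 v2=G3 v3=G3 downbeat P5
bar 7: v0=F3 v1=D4 v2=F4 v3=F4 downbeat P8
bar 8: v0=G3 v1=G4 v2=B4 v3=B4 downbeat M3
  -> R5 @ bar 0 tick 0 v(0, 2): opens on M3
  -> R5 @ bar 0 tick 0 v(0, 3): opens on M3
  -> R2 @ bar 1 tick 0 v(0, 1): G3/G4 P8 -> E3/B3 P5 similar
  -> R2 @ bar 1 tick 0 v(0, 2): G3/B4 M3 -> E3/B3 P5 similar
  -> R2 @ bar 1 tick 0 v(1, 2): G4/B4 M3 -> B3/B3 P1 similar
  -> R4 @ bar 1 tick 0 v(0, 3): E3/D4 m7 untreated
  -> R2 @ bar 2 tick 0 v(0, 3): E3/D4 m7 -> D3/A3 P5 similar
  -> R3 @ bar 2 tick 0 v(2, 3): C4 above A3
  -> R4 @ bar 2 tick 0 v(0, 2): D3/C4 m7 untreated
  -> R3 @ bar 2 tick 1 v(2, 3): C4 above A3
  -> R3 @ bar 2 tick 2 v(2, 3): C4 above A3
  -> R3 @ bar 2 tick 3 v(2, 3): C4 above A3
  -> R4 @ bar 3 tick 0 v(0, 2): E3/D4 m7 untreated
  -> R7 @ bar 3 tick 0 v(3,): A3->G4 leap 10st
  -> R2 @ bar 4 tick 0 v(0, 2): E3/D4 m7 -> C3/C4 P8 similar
  -> R2 @ bar 4 tick 0 v(1, 3): B3/G4 m6 -> E3/E4 P8 similar
  -> R1 @ bar 5 tick 0 v(0, 2): C3/C4 P8 -> D3/D4 P8 similar
  -> R3 @ bar 5 tick 0 v(2, 3): D4 above A3
  -> R3 @ bar 5 tick 1 v(2, 3): D4 above A3
  -> R3 @ bar 5 tick 2 v(2, 3): D4 above A3
  -> R3 @ bar 5 tick 3 v(2, 3): D4 above A3
  -> R1 @ bar 6 tick 0 v(0, 3): D3/A3 P5 -> C3/G3 P5 similar
  -> R2 @ bar 6 tick 0 v(0, 2): D3/D4 P8 -> C3/G3 P5 similar
  -> R2 @ bar 6 tick 0 v(2, 3): D4/A3 P4 -> G3/G3 P1 similar
  -> R1 @ bar 7 tick 0 v(2, 3): G3/G3 P1 -> F4/F4 P1 similar
  -> R2 @ bar 7 tick 0 v(0, 2): C3/G3 P5 -> F3/F4 P8 similar
  -> R2 @ bar 7 tick 0 v(0, 3): C3/G3 P5 -> F3/F4 P8 similar
  -> R7 @ bar 7 tick 0 v(1,): E3->D4 leap 10st
  -> R7 @ bar 7 tick 0 v(2,): G3->F4 leap 10st
  -> R7 @ bar 7 tick 0 v(3,): G3->F4 leap 10st
  -> R8 @ bar 7 tick 0 v(0, 2): penult P8 not 3rd/6th
  -> R8 @ bar 7 tick 0 v(0, 3): penult P8 not 3rd/6th
  -> R1 @ bar 8 tick 0 v(2, 3): F4/F4 P1 -> B4/B4 P1 similar
  -> R2 @ bar 8 tick 0 v(0, 1): F3/D4 M6 -> G3/G4 P8 similar
  -> R7 @ bar 8 tick 0 v(2,): F4->B4 leap 6st
  -> R7 @ bar 8 tick 0 v(3,): F4->B4 leap 6st
  -> R6 @ bar 8 tick 3 v(0, 2): closes on M3
  -> R6 @ bar 8 tick 3 v(0, 3): closes on M3

(0, 0, R5, (0, 2))
(0, 0, R5, (0, 3))
(1, 0, R2, (0, 1))
(1, 0, R2, (0, 2))
(1, 0, R2, (1, 2))
(1, 0, R4, (0, 3))
(2, 0, R2, (0, 3))
(2, 0, R3, (2, 3))
(2, 0, R4, (0, 2))
(2, 1, R3, (2, 3))
(2, 2, R3, (2, 3))
(2, 3, R3, (2, 3))
(3, 0, R4, (0, 2))
(3, 0, R7, (3,))
(4, 0, R2, (0, 2))
(4, 0, R2, (1, 3))
(5, 0, R1, (0, 2))
(5, 0, R3, (2, 3))
(5, 1, R3, (2, 3))
(5, 2, R3, (2, 3))
(5, 3, R3, (2, 3))
(6, 0, R1, (0, 3))
(6, 0, R2, (0, 2))
(6, 0, R2, (2, 3))
(7, 0, R1, (2, 3))
(7, 0, R2, (0, 2))
(7, 0, R2, (0, 3))
(7, 0, R7, (1,))
(7, 0, R7, (2,))
(7, 0, R7, (3,))
(7, 0, R8, (0, 2))
(7, 0, R8, (0, 3))
(8, 0, R1, (2, 3))
(8, 0, R2, (0, 1))
(8, 0, R7, (2,))
(8, 0, R7, (3,))
(8, 3, R6, (0, 2))
(8, 3, R6, (0, 3))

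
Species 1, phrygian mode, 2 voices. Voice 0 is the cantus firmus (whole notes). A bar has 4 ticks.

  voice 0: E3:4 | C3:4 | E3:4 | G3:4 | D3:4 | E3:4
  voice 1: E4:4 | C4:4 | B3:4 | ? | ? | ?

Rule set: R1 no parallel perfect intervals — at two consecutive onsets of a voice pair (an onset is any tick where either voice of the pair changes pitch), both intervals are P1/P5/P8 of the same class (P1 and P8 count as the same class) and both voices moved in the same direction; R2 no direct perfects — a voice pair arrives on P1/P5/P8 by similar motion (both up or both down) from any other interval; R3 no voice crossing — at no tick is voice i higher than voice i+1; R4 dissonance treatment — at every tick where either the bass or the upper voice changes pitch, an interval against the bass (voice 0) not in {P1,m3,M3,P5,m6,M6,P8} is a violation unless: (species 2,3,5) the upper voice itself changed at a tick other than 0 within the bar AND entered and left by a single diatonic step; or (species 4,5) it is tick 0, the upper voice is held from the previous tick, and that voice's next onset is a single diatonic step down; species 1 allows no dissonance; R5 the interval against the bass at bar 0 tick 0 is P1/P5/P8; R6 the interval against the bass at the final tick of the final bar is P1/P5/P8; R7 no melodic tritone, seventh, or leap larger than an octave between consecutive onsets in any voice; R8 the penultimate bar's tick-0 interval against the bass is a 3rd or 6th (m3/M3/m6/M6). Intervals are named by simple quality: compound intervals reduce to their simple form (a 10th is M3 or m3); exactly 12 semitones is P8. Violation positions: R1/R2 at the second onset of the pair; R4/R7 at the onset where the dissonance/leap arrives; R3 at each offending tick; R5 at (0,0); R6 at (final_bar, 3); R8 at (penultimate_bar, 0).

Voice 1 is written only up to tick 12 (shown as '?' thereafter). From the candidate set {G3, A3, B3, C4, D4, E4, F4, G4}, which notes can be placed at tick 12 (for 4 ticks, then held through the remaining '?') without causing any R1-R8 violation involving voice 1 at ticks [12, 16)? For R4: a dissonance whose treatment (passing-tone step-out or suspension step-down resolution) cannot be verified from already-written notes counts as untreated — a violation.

{B3, E4, G3}

G3: legal
A3: violates R4
B3: legal
C4: violates R4
D4: violates R1
E4: legal
F4: violates R4,R7
G4: violates R2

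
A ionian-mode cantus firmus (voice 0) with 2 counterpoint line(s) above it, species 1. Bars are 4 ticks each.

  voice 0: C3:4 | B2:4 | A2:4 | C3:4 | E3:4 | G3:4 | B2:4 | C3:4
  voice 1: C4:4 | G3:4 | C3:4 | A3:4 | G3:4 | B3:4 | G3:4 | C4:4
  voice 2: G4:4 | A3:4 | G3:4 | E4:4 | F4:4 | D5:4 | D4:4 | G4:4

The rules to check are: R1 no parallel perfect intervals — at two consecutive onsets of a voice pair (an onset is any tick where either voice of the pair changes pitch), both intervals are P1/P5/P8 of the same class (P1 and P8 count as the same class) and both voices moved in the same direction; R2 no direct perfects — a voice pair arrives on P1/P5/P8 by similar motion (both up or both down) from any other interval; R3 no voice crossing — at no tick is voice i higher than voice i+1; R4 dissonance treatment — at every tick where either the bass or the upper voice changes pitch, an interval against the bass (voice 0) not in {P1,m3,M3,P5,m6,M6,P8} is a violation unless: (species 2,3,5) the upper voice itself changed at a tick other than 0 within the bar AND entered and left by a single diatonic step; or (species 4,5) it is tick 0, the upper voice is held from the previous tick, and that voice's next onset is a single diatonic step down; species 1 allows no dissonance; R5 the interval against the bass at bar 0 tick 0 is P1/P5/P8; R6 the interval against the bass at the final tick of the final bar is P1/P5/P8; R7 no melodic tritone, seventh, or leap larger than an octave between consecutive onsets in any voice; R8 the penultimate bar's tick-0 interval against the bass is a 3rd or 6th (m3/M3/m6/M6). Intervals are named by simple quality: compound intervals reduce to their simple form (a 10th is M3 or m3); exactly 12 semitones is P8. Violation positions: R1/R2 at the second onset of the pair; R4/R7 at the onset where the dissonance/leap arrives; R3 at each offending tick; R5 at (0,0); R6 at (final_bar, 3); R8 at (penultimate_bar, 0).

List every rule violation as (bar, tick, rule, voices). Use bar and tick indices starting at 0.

(1, 0, R4, (0, 2))
(1, 0, R7, (2,))
(2, 0, R2, (1, 2))
(2, 0, R4, (0, 2))
(3, 0, R1, (1, 2))
(4, 0, R4, (0, 2))
(5, 0, R2, (0, 2))
(6, 0, R2, (1, 2))
(7, 0, R1, (1, 2))
(7, 0, R2, (0, 1))
(7, 0, R2, (0, 2))

bar 0: v0=C3 v1=C4 v2=G4 downbeat P5
bar 1: v0=B2 v1=G3 v2=A3 downbeat m7
bar 2: v0=A2 v1=C3 v2=G3 downbeat m7
bar 3: v0=C3 v1=A3 v2=E4 downbeat M3
bar 4: v0=E3 v1=G3 v2=F4 downbeat m2
bar 5: v0=G3 v1=B3 v2=D5 downbeat P5
bar 6: v0=B2 v1=G3 v2=D4 downbeat m3
bar 7: v0=C3 v1=C4 v2=G4 downbeat P5
  -> R4 @ bar 1 tick 0 v(0, 2): B2/A3 m7 untreated
  -> R7 @ bar 1 tick 0 v(2,): G4->A3 leap 10st
  -> R2 @ bar 2 tick 0 v(1, 2): G3/A3 M2 -> C3/G3 P5 similar
  -> R4 @ bar 2 tick 0 v(0, 2): A2/G3 m7 untreated
  -> R1 @ bar 3 tick 0 v(1, 2): C3/G3 P5 -> A3/E4 P5 similar
  -> R4 @ bar 4 tick 0 v(0, 2): E3/F4 m2 untreated
  -> R2 @ bar 5 tick 0 v(0, 2): E3/F4 m2 -> G3/D5 P5 similar
  -> R2 @ bar 6 tick 0 v(1, 2): B3/D5 m3 -> G3/D4 P5 similar
  -> R1 @ bar 7 tick 0 v(1, 2): G3/D4 P5 -> C4/G4 P5 similar
  -> R2 @ bar 7 tick 0 v(0, 1): B2/G3 m6 -> C3/C4 P8 similar
  -> R2 @ bar 7 tick 0 v(0, 2): B2/D4 m3 -> C3/G4 P5 similar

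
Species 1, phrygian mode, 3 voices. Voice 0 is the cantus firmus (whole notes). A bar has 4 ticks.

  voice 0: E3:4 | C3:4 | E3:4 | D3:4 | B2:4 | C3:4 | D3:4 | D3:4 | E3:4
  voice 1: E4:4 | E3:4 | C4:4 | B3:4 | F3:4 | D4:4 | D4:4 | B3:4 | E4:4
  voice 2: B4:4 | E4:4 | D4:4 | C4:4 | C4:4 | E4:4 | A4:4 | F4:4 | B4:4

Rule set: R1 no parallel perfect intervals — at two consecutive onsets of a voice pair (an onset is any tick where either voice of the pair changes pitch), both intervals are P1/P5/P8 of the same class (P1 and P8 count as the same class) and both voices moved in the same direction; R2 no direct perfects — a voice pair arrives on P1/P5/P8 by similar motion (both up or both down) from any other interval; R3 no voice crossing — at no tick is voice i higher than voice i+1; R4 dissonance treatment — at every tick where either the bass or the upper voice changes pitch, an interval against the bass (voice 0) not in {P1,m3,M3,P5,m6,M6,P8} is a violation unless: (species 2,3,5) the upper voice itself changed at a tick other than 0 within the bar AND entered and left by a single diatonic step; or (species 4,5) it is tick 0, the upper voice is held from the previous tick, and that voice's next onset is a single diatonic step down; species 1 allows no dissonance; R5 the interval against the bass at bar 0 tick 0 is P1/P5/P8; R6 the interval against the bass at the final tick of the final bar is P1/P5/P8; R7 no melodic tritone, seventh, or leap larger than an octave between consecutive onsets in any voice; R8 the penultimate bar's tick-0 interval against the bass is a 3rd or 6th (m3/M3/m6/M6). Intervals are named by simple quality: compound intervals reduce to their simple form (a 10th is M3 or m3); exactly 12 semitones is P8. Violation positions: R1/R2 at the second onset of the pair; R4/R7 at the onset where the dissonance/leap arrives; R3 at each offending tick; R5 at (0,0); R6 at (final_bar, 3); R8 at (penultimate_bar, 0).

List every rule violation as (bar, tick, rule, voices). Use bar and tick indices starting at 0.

(1, 0, R2, (1, 2))
(2, 0, R4, (0, 2))
(3, 0, R4, (0, 2))
(4, 0, R4, (0, 1))
(4, 0, R4, (0, 2))
(4, 0, R7, (1,))
(5, 0, R4, (0, 1))
(6, 0, R2, (0, 2))
(8, 0, R2, (0, 1))
(8, 0, R2, (0, 2))
(8, 0, R2, (1, 2))
(8, 0, R7, (2,))

bar 0: v0=E3 v1=E4 v2=B4 downbeat P5
bar 1: v0=C3 v1=E3 v2=E4 downbeat M3
bar 2: v0=E3 v1=C4 v2=D4 downbeat m7
bar 3: v0=D3 v1=B3 v2=C4 downbeat m7
bar 4: v0=B2 v1=F3 v2=C4 downbeat m2
bar 5: v0=C3 v1=D4 v2=E4 downbeat M3
bar 6: v0=D3 v1=D4 v2=A4 downbeat P5
bar 7: v0=D3 v1=B3 v2=F4 downbeat m3
bar 8: v0=E3 v1=E4 v2=B4 downbeat P5
  -> R2 @ bar 1 tick 0 v(1, 2): E4/B4 P5 -> E3/E4 P8 similar
  -> R4 @ bar 2 tick 0 v(0, 2): E3/D4 m7 untreated
  -> R4 @ bar 3 tick 0 v(0, 2): D3/C4 m7 untreated
  -> R4 @ bar 4 tick 0 v(0, 1): B2/F3 TT untreated
  -> R4 @ bar 4 tick 0 v(0, 2): B2/C4 m2 untreated
  -> R7 @ bar 4 tick 0 v(1,): B3->F3 leap 6st
  -> R4 @ bar 5 tick 0 v(0, 1): C3/D4 M2 untreated
  -> R2 @ bar 6 tick 0 v(0, 2): C3/E4 M3 -> D3/A4 P5 similar
  -> R2 @ bar 8 tick 0 v(0, 1): D3/B3 M6 -> E3/E4 P8 similar
  -> R2 @ bar 8 tick 0 v(0, 2): D3/F4 m3 -> E3/B4 P5 similar
  -> R2 @ bar 8 tick 0 v(1, 2): B3/F4 TT -> E4/B4 P5 similar
  -> R7 @ bar 8 tick 0 v(2,): F4->B4 leap 6st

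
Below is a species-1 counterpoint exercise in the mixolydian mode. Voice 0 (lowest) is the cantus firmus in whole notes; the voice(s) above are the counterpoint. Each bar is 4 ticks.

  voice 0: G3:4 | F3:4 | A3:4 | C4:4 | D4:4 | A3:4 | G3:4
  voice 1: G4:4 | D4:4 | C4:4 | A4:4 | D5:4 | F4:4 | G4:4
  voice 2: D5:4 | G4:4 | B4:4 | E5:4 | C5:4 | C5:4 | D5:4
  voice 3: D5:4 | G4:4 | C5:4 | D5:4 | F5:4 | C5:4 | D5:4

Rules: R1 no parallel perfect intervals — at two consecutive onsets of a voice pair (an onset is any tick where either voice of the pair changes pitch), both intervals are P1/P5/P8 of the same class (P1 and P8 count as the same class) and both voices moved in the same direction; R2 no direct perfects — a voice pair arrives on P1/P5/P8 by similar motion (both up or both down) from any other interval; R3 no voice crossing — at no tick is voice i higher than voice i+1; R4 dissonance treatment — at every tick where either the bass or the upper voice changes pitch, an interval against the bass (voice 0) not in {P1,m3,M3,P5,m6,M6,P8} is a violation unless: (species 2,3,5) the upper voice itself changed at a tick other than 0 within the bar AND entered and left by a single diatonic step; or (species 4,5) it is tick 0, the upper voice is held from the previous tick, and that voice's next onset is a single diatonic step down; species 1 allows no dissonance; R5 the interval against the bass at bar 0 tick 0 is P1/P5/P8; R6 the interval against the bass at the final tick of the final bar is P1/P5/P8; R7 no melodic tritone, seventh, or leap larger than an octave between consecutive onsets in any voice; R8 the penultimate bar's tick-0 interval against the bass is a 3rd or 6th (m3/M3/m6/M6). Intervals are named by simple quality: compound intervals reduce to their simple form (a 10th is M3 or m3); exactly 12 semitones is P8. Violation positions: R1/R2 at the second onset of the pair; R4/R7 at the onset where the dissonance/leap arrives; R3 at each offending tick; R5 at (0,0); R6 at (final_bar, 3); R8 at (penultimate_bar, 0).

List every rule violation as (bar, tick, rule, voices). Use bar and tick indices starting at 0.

(1, 0, R1, (2, 3))
(1, 0, R4, (0, 2))
(1, 0, R4, (0, 3))
(2, 0, R4, (0, 2))
(3, 0, R2, (1, 2))
(3, 0, R3, (2, 3))
(3, 0, R4, (0, 3))
(3, 1, R3, (2, 3))
(3, 2, R3, (2, 3))
(3, 3, R3, (2, 3))
(4, 0, R2, (0, 1))
(4, 0, R3, (1, 2))
(4, 0, R4, (0, 2))
(4, 1, R3, (1, 2))
(4, 2, R3, (1, 2))
(4, 3, R3, (1, 2))
(5, 0, R2, (1, 3))
(6, 0, R1, (1, 2))
(6, 0, R1, (1, 3))
(6, 0, R1, (2, 3))

bar 0: v0=G3 v1=G4 v2=D5 v3=D5 downbeat P5
bar 1: v0=F3 v1=D4 v2=G4 v3=G4 downbeat M2
bar 2: v0=A3 v1=C4 v2=B4 v3=C5 downbeat m3
bar 3: v0=C4 v1=A4 v2=E5 v3=D5 downbeat M2
bar 4: v0=D4 v1=D5 v2=C5 v3=F5 downbeat m3
bar 5: v0=A3 v1=F4 v2=C5 v3=C5 downbeat m3
bar 6: v0=G3 v1=G4 v2=D5 v3=D5 downbeat P5
  -> R1 @ bar 1 tick 0 v(2, 3): D5/D5 P1 -> G4/G4 P1 similar
  -> R4 @ bar 1 tick 0 v(0, 2): F3/G4 M2 untreated
  -> R4 @ bar 1 tick 0 v(0, 3): F3/G4 M2 untreated
  -> R4 @ bar 2 tick 0 v(0, 2): A3/B4 M2 untreated
  -> R2 @ bar 3 tick 0 v(1, 2): C4/B4 M7 -> A4/E5 P5 similar
  -> R3 @ bar 3 tick 0 v(2, 3): E5 above D5
  -> R4 @ bar 3 tick 0 v(0, 3): C4/D5 M2 untreated
  -> R3 @ bar 3 tick 1 v(2, 3): E5 above D5
  -> R3 @ bar 3 tick 2 v(2, 3): E5 above D5
  -> R3 @ bar 3 tick 3 v(2, 3): E5 above D5
  -> R2 @ bar 4 tick 0 v(0, 1): C4/A4 M6 -> D4/D5 P8 similar
  -> R3 @ bar 4 tick 0 v(1, 2): D5 above C5
  -> R4 @ bar 4 tick 0 v(0, 2): D4/C5 m7 untreated
  -> R3 @ bar 4 tick 1 v(1, 2): D5 above C5
  -> R3 @ bar 4 tick 2 v(1, 2): D5 above C5
  -> R3 @ bar 4 tick 3 v(1, 2): D5 above C5
  -> R2 @ bar 5 tick 0 v(1, 3): D5/F5 m3 -> F4/C5 P5 similar
  -> R1 @ bar 6 tick 0 v(1, 2): F4/C5 P5 -> G4/D5 P5 similar
  -> R1 @ bar 6 tick 0 v(1, 3): F4/C5 P5 -> G4/D5 P5 similar
  -> R1 @ bar 6 tick 0 v(2, 3): C5/C5 P1 -> D5/D5 P1 similar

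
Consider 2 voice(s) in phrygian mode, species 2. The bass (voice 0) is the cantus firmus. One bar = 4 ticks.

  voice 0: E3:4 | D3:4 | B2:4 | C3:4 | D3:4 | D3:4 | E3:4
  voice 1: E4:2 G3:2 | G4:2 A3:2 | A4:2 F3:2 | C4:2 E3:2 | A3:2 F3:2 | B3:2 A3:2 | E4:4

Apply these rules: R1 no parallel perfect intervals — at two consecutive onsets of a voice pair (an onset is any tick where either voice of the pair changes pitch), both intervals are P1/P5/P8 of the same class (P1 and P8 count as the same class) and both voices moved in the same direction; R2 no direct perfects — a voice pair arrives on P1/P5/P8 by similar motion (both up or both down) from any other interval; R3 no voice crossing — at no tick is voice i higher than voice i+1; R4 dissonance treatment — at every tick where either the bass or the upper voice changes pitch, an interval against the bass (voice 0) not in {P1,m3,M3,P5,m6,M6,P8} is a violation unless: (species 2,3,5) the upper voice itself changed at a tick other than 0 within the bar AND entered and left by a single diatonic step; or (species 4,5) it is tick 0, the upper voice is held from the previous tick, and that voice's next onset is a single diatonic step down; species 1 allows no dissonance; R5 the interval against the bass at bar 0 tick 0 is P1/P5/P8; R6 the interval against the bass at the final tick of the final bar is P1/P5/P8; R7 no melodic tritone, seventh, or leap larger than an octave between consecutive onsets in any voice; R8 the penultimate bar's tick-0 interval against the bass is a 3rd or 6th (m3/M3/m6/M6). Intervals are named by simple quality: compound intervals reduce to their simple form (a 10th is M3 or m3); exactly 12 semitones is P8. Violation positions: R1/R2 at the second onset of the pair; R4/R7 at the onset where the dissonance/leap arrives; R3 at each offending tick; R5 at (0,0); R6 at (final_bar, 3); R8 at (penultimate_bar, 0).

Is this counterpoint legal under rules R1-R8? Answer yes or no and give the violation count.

bar 0: v0=E3 v1=E4 (P8)
bar 1: v0=D3 v1=G4 (P4)
bar 2: v0=B2 v1=A4 (m7)
bar 3: v0=C3 v1=C4 (P8)
bar 4: v0=D3 v1=A3 (P5)
bar 5: v0=D3 v1=B3 (M6)
bar 6: v0=E3 v1=E4 (P8)
  R4 @ bar1.0: D3/G4 P4 untreated
  R7 @ bar1.2: G4->A3 leap 10st
  R4 @ bar2.0: B2/A4 m7 untreated
  R4 @ bar2.2: B2/F3 TT untreated
  R7 @ bar2.2: A4->F3 leap 16st
  R2 @ bar3.0: B2/F3 TT -> C3/C4 P8 similar
  R2 @ bar4.0: C3/E3 M3 -> D3/A3 P5 similar
  R7 @ bar5.0: F3->B3 leap 6st
  R2 @ bar6.0: D3/A3 P5 -> E3/E4 P8 similar

No (9 violations)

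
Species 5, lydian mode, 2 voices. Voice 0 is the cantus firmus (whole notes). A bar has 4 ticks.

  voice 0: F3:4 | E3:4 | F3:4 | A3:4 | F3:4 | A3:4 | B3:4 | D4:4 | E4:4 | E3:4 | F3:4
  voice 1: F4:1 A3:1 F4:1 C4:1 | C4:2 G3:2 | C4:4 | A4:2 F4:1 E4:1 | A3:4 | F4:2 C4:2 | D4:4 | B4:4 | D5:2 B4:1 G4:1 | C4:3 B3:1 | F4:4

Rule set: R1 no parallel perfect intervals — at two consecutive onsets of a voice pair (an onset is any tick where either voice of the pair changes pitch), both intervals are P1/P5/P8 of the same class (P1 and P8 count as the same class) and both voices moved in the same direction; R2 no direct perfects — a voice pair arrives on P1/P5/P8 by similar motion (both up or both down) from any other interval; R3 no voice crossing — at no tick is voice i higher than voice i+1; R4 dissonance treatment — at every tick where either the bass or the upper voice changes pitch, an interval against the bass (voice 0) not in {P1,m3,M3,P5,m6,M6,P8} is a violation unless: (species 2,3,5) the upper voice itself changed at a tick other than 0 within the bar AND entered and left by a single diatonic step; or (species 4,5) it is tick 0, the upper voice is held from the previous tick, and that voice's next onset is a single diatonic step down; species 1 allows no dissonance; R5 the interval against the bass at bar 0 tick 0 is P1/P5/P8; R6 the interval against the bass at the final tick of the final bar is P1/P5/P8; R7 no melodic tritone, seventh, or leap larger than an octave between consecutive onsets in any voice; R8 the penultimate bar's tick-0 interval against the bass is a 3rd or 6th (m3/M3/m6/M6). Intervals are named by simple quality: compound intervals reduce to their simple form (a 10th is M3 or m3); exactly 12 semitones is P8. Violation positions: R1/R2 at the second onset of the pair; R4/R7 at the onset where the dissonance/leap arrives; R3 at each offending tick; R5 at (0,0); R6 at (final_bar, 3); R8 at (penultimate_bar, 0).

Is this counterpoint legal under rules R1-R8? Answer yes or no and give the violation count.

bar 0: v0=F3 v1=F4 (P8)
bar 1: v0=E3 v1=C4 (m6)
bar 2: v0=F3 v1=C4 (P5)
bar 3: v0=A3 v1=A4 (P8)
bar 4: v0=F3 v1=A3 (M3)
bar 5: v0=A3 v1=F4 (m6)
bar 6: v0=B3 v1=D4 (m3)
bar 7: v0=D4 v1=B4 (M6)
bar 8: v0=E4 v1=D5 (m7)
bar 9: v0=E3 v1=C4 (m6)
bar 10: v0=F3 v1=F4 (P8)
  R2 @ bar2.0: E3/G3 m3 -> F3/C4 P5 similar
  R2 @ bar3.0: F3/C4 P5 -> A3/A4 P8 similar
  R4 @ bar8.0: E4/D5 m7 untreated
  R2 @ bar10.0: E3/B3 P5 -> F3/F4 P8 similar
  R7 @ bar10.0: B3->F4 leap 6st

No (5 violations)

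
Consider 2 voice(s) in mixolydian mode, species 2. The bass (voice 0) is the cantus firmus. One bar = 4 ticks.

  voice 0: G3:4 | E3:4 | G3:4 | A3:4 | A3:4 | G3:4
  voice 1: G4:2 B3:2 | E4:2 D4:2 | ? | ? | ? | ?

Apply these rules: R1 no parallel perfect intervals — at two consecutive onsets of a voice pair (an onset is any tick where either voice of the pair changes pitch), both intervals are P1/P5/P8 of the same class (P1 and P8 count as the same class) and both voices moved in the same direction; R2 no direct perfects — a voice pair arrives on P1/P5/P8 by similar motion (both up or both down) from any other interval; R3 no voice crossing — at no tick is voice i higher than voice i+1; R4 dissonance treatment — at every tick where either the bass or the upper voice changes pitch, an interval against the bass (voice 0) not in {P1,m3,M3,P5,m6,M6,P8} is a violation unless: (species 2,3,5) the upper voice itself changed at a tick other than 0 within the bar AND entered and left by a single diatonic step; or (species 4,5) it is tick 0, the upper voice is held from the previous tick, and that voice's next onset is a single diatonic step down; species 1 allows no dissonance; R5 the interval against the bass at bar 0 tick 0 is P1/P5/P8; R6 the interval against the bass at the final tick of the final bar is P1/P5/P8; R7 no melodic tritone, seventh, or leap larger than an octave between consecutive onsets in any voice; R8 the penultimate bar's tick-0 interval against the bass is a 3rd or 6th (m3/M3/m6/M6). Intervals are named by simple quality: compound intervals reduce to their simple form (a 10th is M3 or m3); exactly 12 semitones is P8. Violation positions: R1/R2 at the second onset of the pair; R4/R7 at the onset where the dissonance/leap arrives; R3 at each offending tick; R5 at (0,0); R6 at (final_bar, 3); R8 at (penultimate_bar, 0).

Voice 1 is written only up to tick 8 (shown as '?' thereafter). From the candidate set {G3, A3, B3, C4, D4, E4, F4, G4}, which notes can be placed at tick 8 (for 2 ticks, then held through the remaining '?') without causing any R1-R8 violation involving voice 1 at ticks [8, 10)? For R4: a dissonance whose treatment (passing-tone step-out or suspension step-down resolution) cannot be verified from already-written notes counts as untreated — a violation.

{B3, D4, E4, G3}

G3: legal
A3: violates R4
B3: legal
C4: violates R4
D4: legal
E4: legal
F4: violates R4
G4: violates R2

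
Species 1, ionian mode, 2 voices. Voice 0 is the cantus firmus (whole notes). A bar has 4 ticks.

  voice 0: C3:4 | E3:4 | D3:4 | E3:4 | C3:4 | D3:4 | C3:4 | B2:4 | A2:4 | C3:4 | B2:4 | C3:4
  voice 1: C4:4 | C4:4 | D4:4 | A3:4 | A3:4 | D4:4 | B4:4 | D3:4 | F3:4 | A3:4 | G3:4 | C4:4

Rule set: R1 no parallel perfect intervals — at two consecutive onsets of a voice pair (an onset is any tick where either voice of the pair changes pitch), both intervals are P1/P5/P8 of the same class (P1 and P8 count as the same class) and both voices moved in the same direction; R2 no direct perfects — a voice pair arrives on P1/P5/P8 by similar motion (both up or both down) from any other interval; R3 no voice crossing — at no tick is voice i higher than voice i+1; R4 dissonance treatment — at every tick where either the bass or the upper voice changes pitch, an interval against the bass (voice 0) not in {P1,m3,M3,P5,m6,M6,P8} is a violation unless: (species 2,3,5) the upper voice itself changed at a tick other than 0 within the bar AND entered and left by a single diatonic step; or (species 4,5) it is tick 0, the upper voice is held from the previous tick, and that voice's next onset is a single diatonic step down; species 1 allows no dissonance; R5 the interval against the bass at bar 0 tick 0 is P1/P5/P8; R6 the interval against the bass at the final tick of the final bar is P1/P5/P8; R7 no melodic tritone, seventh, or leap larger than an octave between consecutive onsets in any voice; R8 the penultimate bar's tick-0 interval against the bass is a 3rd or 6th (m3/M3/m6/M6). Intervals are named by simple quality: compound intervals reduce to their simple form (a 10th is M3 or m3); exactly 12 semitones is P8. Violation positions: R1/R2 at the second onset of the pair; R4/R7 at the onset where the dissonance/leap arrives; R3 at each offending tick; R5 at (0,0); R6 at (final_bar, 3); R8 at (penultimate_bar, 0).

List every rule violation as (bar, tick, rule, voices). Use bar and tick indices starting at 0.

(3, 0, R4, (0, 1))
(5, 0, R2, (0, 1))
(6, 0, R4, (0, 1))
(7, 0, R7, (1,))
(11, 0, R2, (0, 1))

bar 0: v0=C3 v1=C4 downbeat P8
bar 1: v0=E3 v1=C4 downbeat m6
bar 2: v0=D3 v1=D4 downbeat P8
bar 3: v0=E3 v1=A3 downbeat P4
bar 4: v0=C3 v1=A3 downbeat M6
bar 5: v0=D3 v1=D4 downbeat P8
bar 6: v0=C3 v1=B4 downbeat M7
bar 7: v0=B2 v1=D3 downbeat m3
bar 8: v0=A2 v1=F3 downbeat m6
bar 9: v0=C3 v1=A3 downbeat M6
bar 10: v0=B2 v1=G3 downbeat m6
bar 11: v0=C3 v1=C4 downbeat P8
  -> R4 @ bar 3 tick 0 v(0, 1): E3/A3 P4 untreated
  -> R2 @ bar 5 tick 0 v(0, 1): C3/A3 M6 -> D3/D4 P8 similar
  -> R4 @ bar 6 tick 0 v(0, 1): C3/B4 M7 untreated
  -> R7 @ bar 7 tick 0 v(1,): B4->D3 leap 21st
  -> R2 @ bar 11 tick 0 v(0, 1): B2/G3 m6 -> C3/C4 P8 similar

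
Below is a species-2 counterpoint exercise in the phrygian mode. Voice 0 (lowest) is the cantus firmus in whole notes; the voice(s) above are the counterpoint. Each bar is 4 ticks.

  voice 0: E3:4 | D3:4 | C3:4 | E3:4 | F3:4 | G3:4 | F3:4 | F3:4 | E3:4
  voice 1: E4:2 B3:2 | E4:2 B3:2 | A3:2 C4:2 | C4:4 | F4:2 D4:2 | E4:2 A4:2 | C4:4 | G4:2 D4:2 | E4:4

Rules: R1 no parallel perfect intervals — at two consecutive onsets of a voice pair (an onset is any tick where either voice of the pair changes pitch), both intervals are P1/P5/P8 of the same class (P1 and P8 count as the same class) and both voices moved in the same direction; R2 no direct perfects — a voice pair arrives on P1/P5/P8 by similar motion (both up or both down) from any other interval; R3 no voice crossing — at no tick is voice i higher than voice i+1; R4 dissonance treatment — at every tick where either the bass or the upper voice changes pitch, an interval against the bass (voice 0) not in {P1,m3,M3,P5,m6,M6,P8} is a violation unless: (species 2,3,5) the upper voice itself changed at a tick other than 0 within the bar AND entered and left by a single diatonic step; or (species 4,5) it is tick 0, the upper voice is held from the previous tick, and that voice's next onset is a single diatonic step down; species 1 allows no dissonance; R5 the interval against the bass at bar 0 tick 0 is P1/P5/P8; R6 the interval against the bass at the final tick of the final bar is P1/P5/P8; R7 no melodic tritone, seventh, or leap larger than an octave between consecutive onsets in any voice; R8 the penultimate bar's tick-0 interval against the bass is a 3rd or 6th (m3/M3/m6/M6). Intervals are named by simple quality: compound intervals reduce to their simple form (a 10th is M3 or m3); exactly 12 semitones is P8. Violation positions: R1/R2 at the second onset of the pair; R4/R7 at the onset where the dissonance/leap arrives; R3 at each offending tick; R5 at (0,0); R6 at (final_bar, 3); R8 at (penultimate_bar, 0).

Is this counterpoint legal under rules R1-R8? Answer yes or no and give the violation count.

bar 0: v0=E3 v1=E4 (P8)
bar 1: v0=D3 v1=E4 (M2)
bar 2: v0=C3 v1=A3 (M6)
bar 3: v0=E3 v1=C4 (m6)
bar 4: v0=F3 v1=F4 (P8)
bar 5: v0=G3 v1=E4 (M6)
bar 6: v0=F3 v1=C4 (P5)
bar 7: v0=F3 v1=G4 (M2)
bar 8: v0=E3 v1=E4 (P8)
  R4 @ bar1.0: D3/E4 M2 untreated
  R2 @ bar4.0: E3/C4 m6 -> F3/F4 P8 similar
  R4 @ bar5.2: G3/A4 M2 untreated
  R2 @ bar6.0: G3/A4 M2 -> F3/C4 P5 similar
  R4 @ bar7.0: F3/G4 M2 untreated
  R8 @ bar7.0: penult M2 not 3rd/6th

No (6 violations)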